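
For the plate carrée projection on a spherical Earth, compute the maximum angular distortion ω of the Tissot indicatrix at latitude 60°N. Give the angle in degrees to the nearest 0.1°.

38.9°

In the plate carrée (x = Rλ, y = Rφ), meridians are true-scale (h = 1) and parallels are stretched by k = sec φ.
At 60°: h = 1.000, k = 2.000; principal scales a = 2.000, b = 1.000.
sin(ω/2) = (a − b)/(a + b) = 1.0000/3.000 = 0.3333, so ω = 2 arcsin(0.3333) ≈ 38.9°.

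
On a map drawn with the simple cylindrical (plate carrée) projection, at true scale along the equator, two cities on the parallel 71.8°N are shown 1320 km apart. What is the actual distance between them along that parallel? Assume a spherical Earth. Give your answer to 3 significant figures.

Plate carrée maps x = Rλ, y = Rφ. The meridian scale is h = 1 and the parallel scale is k = 1/cos φ = sec φ.
Along the parallel at 71.8°, map distances are exaggerated by k = sec 71.8° = 3.202.
True distance = 1320 / 3.202 = 1320 × cos 71.8° ≈ 412 km.

412 km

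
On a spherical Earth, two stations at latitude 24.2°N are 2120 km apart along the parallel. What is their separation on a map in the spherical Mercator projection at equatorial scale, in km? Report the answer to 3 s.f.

2320 km

For Mercator, h = k = sec φ (a conformal cylindrical projection has a single point scale, 1/cos φ).
Along the parallel, k = sec 24.2° = 1/0.9121 = 1.096.
Map distance = 2120 × 1.096 ≈ 2320 km.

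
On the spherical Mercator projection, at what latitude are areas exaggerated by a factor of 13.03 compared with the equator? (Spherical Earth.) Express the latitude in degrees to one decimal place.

Mercator areal scale is sec²φ.
sec²φ = 13.03  ⇒  cos²φ = 0.07675  ⇒  cos φ = 0.2770.
φ = arccos(0.2770) ≈ 73.9°.

73.9°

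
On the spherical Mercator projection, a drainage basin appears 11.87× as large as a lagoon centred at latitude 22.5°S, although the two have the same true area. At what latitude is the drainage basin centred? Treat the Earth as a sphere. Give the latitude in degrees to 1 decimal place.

74.4°

On Mercator, (apparent₁)/(apparent₂) = sec²φ₁ / sec²φ₂ when true areas are equal.
cos²φ₂ / cos²φ₁ = 11.87  ⇒  cos φ₁ = cos 22.5° / √11.87 = 0.9239/3.445 = 0.2682.
φ₁ = arccos(0.2682) ≈ 74.4°.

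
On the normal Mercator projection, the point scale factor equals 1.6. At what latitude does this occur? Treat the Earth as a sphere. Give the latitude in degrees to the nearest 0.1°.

51.3°

Mercator scale is k = sec φ = 1/cos φ.
1/cos φ = 1.6  ⇒  cos φ = 0.6250  ⇒  φ = arccos(0.6250) ≈ 51.3°.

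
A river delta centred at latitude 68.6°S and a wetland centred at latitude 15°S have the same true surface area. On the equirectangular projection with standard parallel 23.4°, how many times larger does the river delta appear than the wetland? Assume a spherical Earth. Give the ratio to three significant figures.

The equidistant cylindrical projection with φ₀ = 23.4° has h = 1 (meridians true) and k = cos φ₀ / cos φ along parallels.
Areal scale at 68.6°: h·k = 1.000 × 2.515 = 2.515.
Areal scale at 15°: h·k = 1.000 × 0.9501 = 0.9501.
Ratio = 2.515/0.9501 ≈ 2.65.

2.65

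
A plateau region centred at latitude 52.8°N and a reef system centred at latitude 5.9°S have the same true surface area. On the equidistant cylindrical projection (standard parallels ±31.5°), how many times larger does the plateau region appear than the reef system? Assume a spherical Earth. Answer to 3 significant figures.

1.65

With standard parallel φ₀ = 31.5°, the equirectangular projection gives x = Rλ cos φ₀, y = Rφ, so h = 1 and k = cos 31.5° / cos φ.
Areal scale at 52.8°: h·k = 1.000 × 1.410 = 1.410.
Areal scale at 5.9°: h·k = 1.000 × 0.8572 = 0.8572.
Ratio = 1.410/0.8572 ≈ 1.65.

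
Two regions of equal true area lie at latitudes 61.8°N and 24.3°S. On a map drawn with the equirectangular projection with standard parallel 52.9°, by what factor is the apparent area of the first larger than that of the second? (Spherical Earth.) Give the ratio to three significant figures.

The equidistant cylindrical projection with φ₀ = 52.9° has h = 1 (meridians true) and k = cos φ₀ / cos φ along parallels.
Areal scale at 61.8°: h·k = 1.000 × 1.276 = 1.276.
Areal scale at 24.3°: h·k = 1.000 × 0.6618 = 0.6618.
Ratio = 1.276/0.6618 ≈ 1.93.

1.93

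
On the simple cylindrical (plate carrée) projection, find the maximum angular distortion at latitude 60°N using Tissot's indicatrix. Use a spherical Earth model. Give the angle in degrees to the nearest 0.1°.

38.9°

In the plate carrée (x = Rλ, y = Rφ), meridians are true-scale (h = 1) and parallels are stretched by k = sec φ.
At 60°: h = 1.000, k = 2.000; principal scales a = 2.000, b = 1.000.
sin(ω/2) = (a − b)/(a + b) = 1.0000/3.000 = 0.3333, so ω = 2 arcsin(0.3333) ≈ 38.9°.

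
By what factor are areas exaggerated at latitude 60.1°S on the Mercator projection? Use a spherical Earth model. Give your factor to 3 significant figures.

For Mercator, h = k = sec φ (a conformal cylindrical projection has a single point scale, 1/cos φ).
Areal scale = k² = sec²φ = 1/cos²(60.1°) = 1/0.4985² = 4.024.

4.02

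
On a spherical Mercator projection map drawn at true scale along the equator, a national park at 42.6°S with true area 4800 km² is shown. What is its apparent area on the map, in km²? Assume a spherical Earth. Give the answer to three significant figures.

8860 km²

Mercator is conformal, so the point scale is isotropic: h = k = sec φ = 1/cos φ.
Areal scale = k² = sec²φ = 1/cos²(42.6°) = 1/0.7361² = 1.846.
Apparent area = 4800 × 1.846 ≈ 8860 km².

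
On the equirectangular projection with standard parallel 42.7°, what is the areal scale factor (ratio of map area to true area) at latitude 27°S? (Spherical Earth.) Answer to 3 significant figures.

The equidistant cylindrical projection with φ₀ = 42.7° has h = 1 (meridians true) and k = cos φ₀ / cos φ along parallels.
Areal scale = h·k = 1 × cos φ₀ / cos φ; at 27°, h = 1.000, k = 0.8248, so h·k = 0.8248.

0.825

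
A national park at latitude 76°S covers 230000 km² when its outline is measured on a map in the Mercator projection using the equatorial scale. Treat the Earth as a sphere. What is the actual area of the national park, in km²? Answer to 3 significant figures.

13500 km²

The Mercator projection is conformal; its linear scale factor is the same in every direction and equals sec φ = 1/cos φ.
Areal scale = k² = sec²φ = 1/cos²(76°) = 1/0.2419² = 17.09.
True area = apparent / (areal scale) = 230000 / 17.09 ≈ 13500 km².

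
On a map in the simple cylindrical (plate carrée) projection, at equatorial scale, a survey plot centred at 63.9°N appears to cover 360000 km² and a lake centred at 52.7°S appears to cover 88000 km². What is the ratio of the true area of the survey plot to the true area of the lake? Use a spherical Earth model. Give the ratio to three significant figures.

On the plate carrée, areal scale = h·k = 1 × sec φ, so true area = apparent × cos φ.
True area of survey plot: 360000 × cos(63.9°) = 360000 × 0.4399 = 158400 km².
True area of lake: 88000 × cos(52.7°) = 88000 × 0.6060 = 53330 km².
Ratio = 158400 / 53330 ≈ 2.97.

2.97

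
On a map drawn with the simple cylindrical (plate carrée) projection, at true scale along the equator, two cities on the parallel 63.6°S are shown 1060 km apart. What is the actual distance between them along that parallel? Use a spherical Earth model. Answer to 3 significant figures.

In the plate carrée (x = Rλ, y = Rφ), meridians are true-scale (h = 1) and parallels are stretched by k = sec φ.
Along the parallel at 63.6°, map distances are exaggerated by k = sec 63.6° = 2.249.
True distance = 1060 / 2.249 = 1060 × cos 63.6° ≈ 471 km.

471 km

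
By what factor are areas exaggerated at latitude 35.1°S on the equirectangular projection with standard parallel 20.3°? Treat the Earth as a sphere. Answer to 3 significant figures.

1.15

The equidistant cylindrical projection with φ₀ = 20.3° has h = 1 (meridians true) and k = cos φ₀ / cos φ along parallels.
Areal scale = h·k = 1 × cos φ₀ / cos φ; at 35.1°, h = 1.000, k = 1.146, so h·k = 1.146.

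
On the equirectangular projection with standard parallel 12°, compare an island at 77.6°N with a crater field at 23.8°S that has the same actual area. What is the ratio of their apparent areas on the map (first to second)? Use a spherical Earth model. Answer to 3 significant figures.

4.26

The equidistant cylindrical projection with φ₀ = 12° has h = 1 (meridians true) and k = cos φ₀ / cos φ along parallels.
Areal scale at 77.6°: h·k = 1.000 × 4.555 = 4.555.
Areal scale at 23.8°: h·k = 1.000 × 1.069 = 1.069.
Ratio = 4.555/1.069 ≈ 4.26.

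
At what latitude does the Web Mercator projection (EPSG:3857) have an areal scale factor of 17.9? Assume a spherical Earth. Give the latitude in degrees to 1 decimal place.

Mercator areal scale is sec²φ.
sec²φ = 17.9  ⇒  cos²φ = 0.05587  ⇒  cos φ = 0.2364.
φ = arccos(0.2364) ≈ 76.3°.

76.3°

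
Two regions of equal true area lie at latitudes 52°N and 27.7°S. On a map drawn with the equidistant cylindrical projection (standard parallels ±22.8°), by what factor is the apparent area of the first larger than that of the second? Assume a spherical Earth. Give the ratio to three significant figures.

In the equirectangular projection with standard parallel φ₀ = 22.8° (x = Rλ cos φ₀, y = Rφ), meridians are true-scale (h = 1) and the parallel scale is k = cos φ₀ / cos φ.
Areal scale at 52°: h·k = 1.000 × 1.497 = 1.497.
Areal scale at 27.7°: h·k = 1.000 × 1.041 = 1.041.
Ratio = 1.497/1.041 ≈ 1.44.

1.44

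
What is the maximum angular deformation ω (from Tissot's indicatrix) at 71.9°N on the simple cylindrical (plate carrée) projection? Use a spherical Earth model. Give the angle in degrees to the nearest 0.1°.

63.5°

For the equirectangular projection with φ₀ = 0 (plate carrée), h = 1 along meridians and k = sec φ along parallels.
At 71.9°: h = 1.000, k = 3.219; principal scales a = 3.219, b = 1.000.
sin(ω/2) = (a − b)/(a + b) = 2.219/4.219 = 0.5259, so ω = 2 arcsin(0.5259) ≈ 63.5°.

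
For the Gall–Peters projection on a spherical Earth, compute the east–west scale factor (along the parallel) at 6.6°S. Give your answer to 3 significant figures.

Gall–Peters is a cylindrical equal-area projection with standard parallels at ±45°. A cylindrical equal-area projection with standard parallel φ₀ has meridian scale h = cos φ / cos φ₀ and parallel scale k = cos φ₀ / cos φ (so areas are preserved, h·k = 1).
k = cos 45° / cos 6.6° = 0.7071/0.9934 = 0.7118.

0.712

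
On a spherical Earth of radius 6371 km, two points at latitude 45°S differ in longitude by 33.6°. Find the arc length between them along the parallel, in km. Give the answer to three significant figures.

Arc length along a parallel = R cos φ · Δλ (with Δλ in radians).
= 6371 × cos 45° × (33.6° × π/180) = 6371 × 0.7071 × 0.5864 ≈ 2640 km.

2640 km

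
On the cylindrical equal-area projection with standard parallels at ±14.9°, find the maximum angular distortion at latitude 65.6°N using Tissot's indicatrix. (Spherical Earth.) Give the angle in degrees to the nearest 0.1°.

87.4°

Cylindrical equal-area (φ₀ = 14.9°): h = cos φ / cos 14.9° along meridians, k = cos 14.9° / cos φ along parallels; h·k = 1.
At 65.6°: h = 0.4275, k = 2.339; principal scales a = 2.339, b = 0.4275.
sin(ω/2) = (a − b)/(a + b) = 1.912/2.767 = 0.6910, so ω = 2 arcsin(0.6910) ≈ 87.4°.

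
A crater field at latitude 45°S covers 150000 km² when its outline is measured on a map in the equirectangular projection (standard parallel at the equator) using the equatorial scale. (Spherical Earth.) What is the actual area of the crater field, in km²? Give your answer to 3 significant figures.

106000 km²

In the plate carrée (x = Rλ, y = Rφ), meridians are true-scale (h = 1) and parallels are stretched by k = sec φ.
Areal scale = h·k = 1 × sec φ; at 45°, h = 1.000, k = 1.414, so h·k = 1.414.
True area = apparent / (areal scale) = 150000 / 1.414 ≈ 106000 km².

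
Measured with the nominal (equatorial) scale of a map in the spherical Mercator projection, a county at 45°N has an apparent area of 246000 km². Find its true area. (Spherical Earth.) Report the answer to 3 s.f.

Mercator is conformal, so the point scale is isotropic: h = k = sec φ = 1/cos φ.
Areal scale = k² = sec²φ = 1/cos²(45°) = 1/0.7071² = 2.000.
True area = apparent / (areal scale) = 246000 / 2.000 ≈ 123000 km².

123000 km²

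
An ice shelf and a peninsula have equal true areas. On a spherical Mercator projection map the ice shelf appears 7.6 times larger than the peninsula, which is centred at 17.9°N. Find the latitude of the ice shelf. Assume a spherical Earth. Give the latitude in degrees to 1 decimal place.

69.8°

On Mercator, (apparent₁)/(apparent₂) = sec²φ₁ / sec²φ₂ when true areas are equal.
cos²φ₂ / cos²φ₁ = 7.6  ⇒  cos φ₁ = cos 17.9° / √7.6 = 0.9516/2.757 = 0.3452.
φ₁ = arccos(0.3452) ≈ 69.8°.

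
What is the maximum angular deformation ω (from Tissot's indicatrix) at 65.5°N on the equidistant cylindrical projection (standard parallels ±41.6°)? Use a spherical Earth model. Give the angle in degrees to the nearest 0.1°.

33.3°

The equidistant cylindrical projection with φ₀ = 41.6° has h = 1 (meridians true) and k = cos φ₀ / cos φ along parallels.
At 65.5°: h = 1.000, k = 1.803; principal scales a = 1.803, b = 1.000.
sin(ω/2) = (a − b)/(a + b) = 0.8033/2.803 = 0.2865, so ω = 2 arcsin(0.2865) ≈ 33.3°.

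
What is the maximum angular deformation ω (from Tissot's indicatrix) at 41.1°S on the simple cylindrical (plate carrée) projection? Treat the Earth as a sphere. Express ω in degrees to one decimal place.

For the equirectangular projection with φ₀ = 0 (plate carrée), h = 1 along meridians and k = sec φ along parallels.
At 41.1°: h = 1.000, k = 1.327; principal scales a = 1.327, b = 1.000.
sin(ω/2) = (a − b)/(a + b) = 0.3270/2.327 = 0.1405, so ω = 2 arcsin(0.1405) ≈ 16.2°.

16.2°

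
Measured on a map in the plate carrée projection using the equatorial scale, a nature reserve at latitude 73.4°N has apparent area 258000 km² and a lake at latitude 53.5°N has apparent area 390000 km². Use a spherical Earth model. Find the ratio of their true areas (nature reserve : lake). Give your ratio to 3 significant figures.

0.318

Plate carrée has h = 1 and k = sec φ, giving areal scale sec φ; true area = (apparent area) · cos φ.
True area of nature reserve: 258000 × cos(73.4°) = 258000 × 0.2857 = 73710 km².
True area of lake: 390000 × cos(53.5°) = 390000 × 0.5948 = 232000 km².
Ratio = 73710 / 232000 ≈ 0.318.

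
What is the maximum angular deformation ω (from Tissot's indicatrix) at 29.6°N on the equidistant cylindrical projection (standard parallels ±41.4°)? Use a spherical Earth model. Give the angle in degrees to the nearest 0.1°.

With standard parallel φ₀ = 41.4°, the equirectangular projection gives x = Rλ cos φ₀, y = Rφ, so h = 1 and k = cos 41.4° / cos φ.
At 29.6°: h = 1.000, k = 0.8627; principal scales a = 1.000, b = 0.8627.
sin(ω/2) = (a − b)/(a + b) = 0.1373/1.863 = 0.07371, so ω = 2 arcsin(0.07371) ≈ 8.5°.

8.5°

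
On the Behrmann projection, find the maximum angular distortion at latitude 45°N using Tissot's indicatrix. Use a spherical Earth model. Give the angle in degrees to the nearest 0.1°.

The Behrmann projection is cylindrical equal-area with φ₀ = 30°. Cylindrical equal-area (φ₀ = 30°): h = cos φ / cos 30° along meridians, k = cos 30° / cos φ along parallels; h·k = 1.
At 45°: h = 0.8165, k = 1.225; principal scales a = 1.225, b = 0.8165.
sin(ω/2) = (a − b)/(a + b) = 0.4082/2.041 = 0.2000, so ω = 2 arcsin(0.2000) ≈ 23.1°.

23.1°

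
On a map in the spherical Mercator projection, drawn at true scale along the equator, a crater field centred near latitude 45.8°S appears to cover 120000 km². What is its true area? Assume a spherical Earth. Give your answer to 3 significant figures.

58300 km²

The Mercator projection is conformal; its linear scale factor is the same in every direction and equals sec φ = 1/cos φ.
Areal scale = k² = sec²φ = 1/cos²(45.8°) = 1/0.6972² = 2.057.
True area = apparent / (areal scale) = 120000 / 2.057 ≈ 58300 km².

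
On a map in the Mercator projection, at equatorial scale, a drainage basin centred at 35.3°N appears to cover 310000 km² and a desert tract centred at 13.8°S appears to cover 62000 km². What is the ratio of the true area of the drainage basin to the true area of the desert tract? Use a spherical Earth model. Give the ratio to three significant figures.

3.53

On Mercator the areal scale is sec²φ, so true area = apparent × cos²φ.
True area of drainage basin: 310000 × cos²(35.3°) = 310000 × 0.6661 = 206500 km².
True area of desert tract: 62000 × cos²(13.8°) = 62000 × 0.9431 = 58470 km².
Ratio = 206500 / 58470 ≈ 3.53.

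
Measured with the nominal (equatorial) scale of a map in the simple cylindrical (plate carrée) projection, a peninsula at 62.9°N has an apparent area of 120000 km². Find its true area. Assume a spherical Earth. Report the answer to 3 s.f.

54700 km²

In the plate carrée (x = Rλ, y = Rφ), meridians are true-scale (h = 1) and parallels are stretched by k = sec φ.
Areal scale = h·k = 1 × sec φ; at 62.9°, h = 1.000, k = 2.195, so h·k = 2.195.
True area = apparent / (areal scale) = 120000 / 2.195 ≈ 54700 km².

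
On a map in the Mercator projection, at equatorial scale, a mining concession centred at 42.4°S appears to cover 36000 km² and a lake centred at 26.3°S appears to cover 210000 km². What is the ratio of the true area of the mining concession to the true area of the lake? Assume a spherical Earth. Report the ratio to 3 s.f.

0.116

Since Mercator area scale is 1/cos²φ, the true area equals the apparent area multiplied by cos²φ.
True area of mining concession: 36000 × cos²(42.4°) = 36000 × 0.5453 = 19630 km².
True area of lake: 210000 × cos²(26.3°) = 210000 × 0.8037 = 168800 km².
Ratio = 19630 / 168800 ≈ 0.116.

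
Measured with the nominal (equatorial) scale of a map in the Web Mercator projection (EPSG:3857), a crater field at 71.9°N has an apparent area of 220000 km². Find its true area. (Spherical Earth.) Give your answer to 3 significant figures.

21200 km²

The Mercator projection is conformal; its linear scale factor is the same in every direction and equals sec φ = 1/cos φ.
Areal scale = k² = sec²φ = 1/cos²(71.9°) = 1/0.3107² = 10.36.
True area = apparent / (areal scale) = 220000 / 10.36 ≈ 21200 km².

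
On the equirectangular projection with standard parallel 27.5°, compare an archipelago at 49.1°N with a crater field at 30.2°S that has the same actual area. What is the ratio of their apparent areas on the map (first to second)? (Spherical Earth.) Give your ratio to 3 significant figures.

The equidistant cylindrical projection with φ₀ = 27.5° has h = 1 (meridians true) and k = cos φ₀ / cos φ along parallels.
Areal scale at 49.1°: h·k = 1.000 × 1.355 = 1.355.
Areal scale at 30.2°: h·k = 1.000 × 1.026 = 1.026.
Ratio = 1.355/1.026 ≈ 1.32.

1.32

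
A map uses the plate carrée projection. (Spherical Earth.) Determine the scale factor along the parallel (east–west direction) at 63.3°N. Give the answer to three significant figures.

Plate carrée maps x = Rλ, y = Rφ. The meridian scale is h = 1 and the parallel scale is k = 1/cos φ = sec φ.
k = 1/cos 63.3° = 1/0.4493 = 2.226.

2.23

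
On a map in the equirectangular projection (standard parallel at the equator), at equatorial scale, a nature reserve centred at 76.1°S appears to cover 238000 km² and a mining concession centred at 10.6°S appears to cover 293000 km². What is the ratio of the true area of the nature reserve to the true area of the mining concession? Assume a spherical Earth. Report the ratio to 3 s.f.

Plate carrée has h = 1 and k = sec φ, giving areal scale sec φ; true area = (apparent area) · cos φ.
True area of nature reserve: 238000 × cos(76.1°) = 238000 × 0.2402 = 57170 km².
True area of mining concession: 293000 × cos(10.6°) = 293000 × 0.9829 = 288000 km².
Ratio = 57170 / 288000 ≈ 0.199.

0.199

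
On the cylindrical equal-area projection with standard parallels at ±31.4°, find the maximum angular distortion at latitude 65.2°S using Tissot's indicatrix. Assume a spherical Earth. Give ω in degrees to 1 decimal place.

For cylindrical equal-area with standard parallel φ₀, h = cos φ / cos φ₀ and k = cos φ₀ / cos φ, so h·k = 1.
At 65.2°: h = 0.4914, k = 2.035; principal scales a = 2.035, b = 0.4914.
sin(ω/2) = (a − b)/(a + b) = 1.543/2.526 = 0.6110, so ω = 2 arcsin(0.6110) ≈ 75.3°.

75.3°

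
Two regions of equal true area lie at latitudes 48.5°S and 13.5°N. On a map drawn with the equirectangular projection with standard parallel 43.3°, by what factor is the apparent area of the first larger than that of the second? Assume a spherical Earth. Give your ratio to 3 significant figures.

1.47

With standard parallel φ₀ = 43.3°, the equirectangular projection gives x = Rλ cos φ₀, y = Rφ, so h = 1 and k = cos 43.3° / cos φ.
Areal scale at 48.5°: h·k = 1.000 × 1.098 = 1.098.
Areal scale at 13.5°: h·k = 1.000 × 0.7485 = 0.7485.
Ratio = 1.098/0.7485 ≈ 1.47.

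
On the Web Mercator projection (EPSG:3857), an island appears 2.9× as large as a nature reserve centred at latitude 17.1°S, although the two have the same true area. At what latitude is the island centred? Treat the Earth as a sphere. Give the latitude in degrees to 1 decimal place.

For equal true areas on Mercator, apparent areas scale as sec²φ, so the ratio is cos²φ₂ / cos²φ₁.
cos²φ₂ / cos²φ₁ = 2.9  ⇒  cos φ₁ = cos 17.1° / √2.9 = 0.9558/1.703 = 0.5613.
φ₁ = arccos(0.5613) ≈ 55.9°.

55.9°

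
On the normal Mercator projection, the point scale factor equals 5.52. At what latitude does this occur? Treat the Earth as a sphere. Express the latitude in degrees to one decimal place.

79.6°

Mercator scale is k = sec φ = 1/cos φ.
1/cos φ = 5.52  ⇒  cos φ = 0.1812  ⇒  φ = arccos(0.1812) ≈ 79.6°.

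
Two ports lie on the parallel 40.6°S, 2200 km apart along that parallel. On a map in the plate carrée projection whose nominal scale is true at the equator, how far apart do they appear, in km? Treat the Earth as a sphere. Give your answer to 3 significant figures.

2900 km

In the plate carrée (x = Rλ, y = Rφ), meridians are true-scale (h = 1) and parallels are stretched by k = sec φ.
Along the parallel, k = sec 40.6° = 1/0.7593 = 1.317.
Map distance = 2200 × 1.317 ≈ 2900 km.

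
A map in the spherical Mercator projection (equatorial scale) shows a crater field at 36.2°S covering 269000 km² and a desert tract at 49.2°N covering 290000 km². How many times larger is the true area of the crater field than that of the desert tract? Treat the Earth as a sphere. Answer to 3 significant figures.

1.41

Since Mercator area scale is 1/cos²φ, the true area equals the apparent area multiplied by cos²φ.
True area of crater field: 269000 × cos²(36.2°) = 269000 × 0.6512 = 175200 km².
True area of desert tract: 290000 × cos²(49.2°) = 290000 × 0.4270 = 123800 km².
Ratio = 175200 / 123800 ≈ 1.41.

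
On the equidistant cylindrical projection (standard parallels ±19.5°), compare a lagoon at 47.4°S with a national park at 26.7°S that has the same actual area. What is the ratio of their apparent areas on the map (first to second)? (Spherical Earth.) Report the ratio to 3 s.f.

1.32

In the equirectangular projection with standard parallel φ₀ = 19.5° (x = Rλ cos φ₀, y = Rφ), meridians are true-scale (h = 1) and the parallel scale is k = cos φ₀ / cos φ.
Areal scale at 47.4°: h·k = 1.000 × 1.393 = 1.393.
Areal scale at 26.7°: h·k = 1.000 × 1.055 = 1.055.
Ratio = 1.393/1.055 ≈ 1.32.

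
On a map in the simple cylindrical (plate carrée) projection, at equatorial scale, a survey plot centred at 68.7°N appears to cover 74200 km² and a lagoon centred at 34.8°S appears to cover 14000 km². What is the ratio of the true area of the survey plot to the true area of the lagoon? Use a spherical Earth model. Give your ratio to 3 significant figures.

2.34

Plate carrée has h = 1 and k = sec φ, giving areal scale sec φ; true area = (apparent area) · cos φ.
True area of survey plot: 74200 × cos(68.7°) = 74200 × 0.3633 = 26950 km².
True area of lagoon: 14000 × cos(34.8°) = 14000 × 0.8211 = 11500 km².
Ratio = 26950 / 11500 ≈ 2.34.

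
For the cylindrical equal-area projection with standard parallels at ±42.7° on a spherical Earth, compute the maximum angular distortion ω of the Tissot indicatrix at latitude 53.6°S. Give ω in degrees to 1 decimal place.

For cylindrical equal-area with standard parallel φ₀, h = cos φ / cos φ₀ and k = cos φ₀ / cos φ, so h·k = 1.
At 53.6°: h = 0.8075, k = 1.238; principal scales a = 1.238, b = 0.8075.
sin(ω/2) = (a − b)/(a + b) = 0.4310/2.046 = 0.2107, so ω = 2 arcsin(0.2107) ≈ 24.3°.

24.3°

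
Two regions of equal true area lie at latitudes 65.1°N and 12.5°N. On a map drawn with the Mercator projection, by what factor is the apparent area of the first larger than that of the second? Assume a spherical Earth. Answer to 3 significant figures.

5.38

On Mercator, area is exaggerated by sec²φ = 1/cos²φ.
At 65.1°: sec²(65.1°) = 1/0.4210² = 5.641.
At 12.5°: sec²(12.5°) = 1/0.9763² = 1.049.
Ratio = 5.641/1.049 = cos²(12.5°)/cos²(65.1°) ≈ 5.38.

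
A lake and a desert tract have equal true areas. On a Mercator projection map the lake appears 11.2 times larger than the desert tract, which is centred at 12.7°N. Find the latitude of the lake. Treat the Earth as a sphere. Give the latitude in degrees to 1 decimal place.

Mercator areal scale is sec²φ, so apparent-area ratio = sec²φ₁ / sec²φ₂ = cos²φ₂ / cos²φ₁.
cos²φ₂ / cos²φ₁ = 11.2  ⇒  cos φ₁ = cos 12.7° / √11.2 = 0.9755/3.347 = 0.2915.
φ₁ = arccos(0.2915) ≈ 73.1°.

73.1°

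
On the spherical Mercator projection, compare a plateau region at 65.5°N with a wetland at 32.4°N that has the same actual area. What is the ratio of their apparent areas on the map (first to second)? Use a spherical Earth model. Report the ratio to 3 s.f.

Mercator areal scale is sec²φ.
At 65.5°: sec²(65.5°) = 1/0.4147² = 5.815.
At 32.4°: sec²(32.4°) = 1/0.8443² = 1.403.
Ratio = 5.815/1.403 = cos²(32.4°)/cos²(65.5°) ≈ 4.15.

4.15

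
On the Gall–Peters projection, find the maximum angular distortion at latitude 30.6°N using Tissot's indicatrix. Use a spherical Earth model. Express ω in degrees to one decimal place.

22.4°

The Gall–Peters projection is cylindrical equal-area with φ₀ = 45°. Cylindrical equal-area (φ₀ = 45°): h = cos φ / cos 45° along meridians, k = cos 45° / cos φ along parallels; h·k = 1.
At 30.6°: h = 1.217, k = 0.8215; principal scales a = 1.217, b = 0.8215.
sin(ω/2) = (a − b)/(a + b) = 0.3958/2.039 = 0.1941, so ω = 2 arcsin(0.1941) ≈ 22.4°.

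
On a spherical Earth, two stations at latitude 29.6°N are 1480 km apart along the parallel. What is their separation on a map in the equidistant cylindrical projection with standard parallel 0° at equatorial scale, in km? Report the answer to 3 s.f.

Plate carrée maps x = Rλ, y = Rφ. The meridian scale is h = 1 and the parallel scale is k = 1/cos φ = sec φ.
Along the parallel, k = sec 29.6° = 1/0.8695 = 1.150.
Map distance = 1480 × 1.150 ≈ 1700 km.

1700 km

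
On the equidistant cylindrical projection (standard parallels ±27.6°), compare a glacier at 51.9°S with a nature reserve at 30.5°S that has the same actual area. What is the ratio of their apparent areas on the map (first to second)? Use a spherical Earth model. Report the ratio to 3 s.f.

1.40

In the equirectangular projection with standard parallel φ₀ = 27.6° (x = Rλ cos φ₀, y = Rφ), meridians are true-scale (h = 1) and the parallel scale is k = cos φ₀ / cos φ.
Areal scale at 51.9°: h·k = 1.000 × 1.436 = 1.436.
Areal scale at 30.5°: h·k = 1.000 × 1.029 = 1.029.
Ratio = 1.436/1.029 ≈ 1.40.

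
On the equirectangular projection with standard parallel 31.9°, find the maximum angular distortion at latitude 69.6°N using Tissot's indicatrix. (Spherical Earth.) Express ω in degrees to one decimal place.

In the equirectangular projection with standard parallel φ₀ = 31.9° (x = Rλ cos φ₀, y = Rφ), meridians are true-scale (h = 1) and the parallel scale is k = cos φ₀ / cos φ.
At 69.6°: h = 1.000, k = 2.436; principal scales a = 2.436, b = 1.000.
sin(ω/2) = (a − b)/(a + b) = 1.436/3.436 = 0.4179, so ω = 2 arcsin(0.4179) ≈ 49.4°.

49.4°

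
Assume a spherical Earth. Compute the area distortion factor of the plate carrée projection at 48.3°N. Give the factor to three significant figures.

In the plate carrée (x = Rλ, y = Rφ), meridians are true-scale (h = 1) and parallels are stretched by k = sec φ.
Areal scale = h·k = 1 × sec φ; at 48.3°, h = 1.000, k = 1.503, so h·k = 1.503.

1.50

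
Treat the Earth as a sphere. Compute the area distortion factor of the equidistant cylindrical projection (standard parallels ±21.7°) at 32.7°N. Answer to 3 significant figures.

The equidistant cylindrical projection with φ₀ = 21.7° has h = 1 (meridians true) and k = cos φ₀ / cos φ along parallels.
Areal scale = h·k = 1 × cos φ₀ / cos φ; at 32.7°, h = 1.000, k = 1.104, so h·k = 1.104.

1.10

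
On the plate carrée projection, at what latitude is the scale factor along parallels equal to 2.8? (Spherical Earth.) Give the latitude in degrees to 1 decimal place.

Plate carrée: h = 1, k = sec φ along parallels.
sec φ = 2.8  ⇒  cos φ = 0.3571  ⇒  φ ≈ 69.1°.

69.1°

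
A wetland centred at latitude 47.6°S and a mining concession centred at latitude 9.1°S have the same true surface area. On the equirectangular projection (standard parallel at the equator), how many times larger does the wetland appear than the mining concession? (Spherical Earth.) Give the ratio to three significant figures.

In the plate carrée (x = Rλ, y = Rφ), meridians are true-scale (h = 1) and parallels are stretched by k = sec φ.
Areal scale at 47.6°: h·k = 1.000 × 1.483 = 1.483.
Areal scale at 9.1°: h·k = 1.000 × 1.013 = 1.013.
Ratio = 1.483/1.013 ≈ 1.46.

1.46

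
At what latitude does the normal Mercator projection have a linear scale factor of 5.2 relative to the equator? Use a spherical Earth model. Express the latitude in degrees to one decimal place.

78.9°

Mercator scale is k = sec φ = 1/cos φ.
1/cos φ = 5.2  ⇒  cos φ = 0.1923  ⇒  φ = arccos(0.1923) ≈ 78.9°.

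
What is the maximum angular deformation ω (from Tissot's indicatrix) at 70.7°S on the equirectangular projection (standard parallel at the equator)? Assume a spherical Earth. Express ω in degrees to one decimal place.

60.4°

In the plate carrée (x = Rλ, y = Rφ), meridians are true-scale (h = 1) and parallels are stretched by k = sec φ.
At 70.7°: h = 1.000, k = 3.026; principal scales a = 3.026, b = 1.000.
sin(ω/2) = (a − b)/(a + b) = 2.026/4.026 = 0.5032, so ω = 2 arcsin(0.5032) ≈ 60.4°.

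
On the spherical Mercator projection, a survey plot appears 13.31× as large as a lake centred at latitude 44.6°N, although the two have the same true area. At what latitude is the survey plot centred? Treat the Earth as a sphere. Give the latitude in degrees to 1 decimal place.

For equal true areas on Mercator, apparent areas scale as sec²φ, so the ratio is cos²φ₂ / cos²φ₁.
cos²φ₂ / cos²φ₁ = 13.31  ⇒  cos φ₁ = cos 44.6° / √13.31 = 0.7120/3.648 = 0.1952.
φ₁ = arccos(0.1952) ≈ 78.7°.

78.7°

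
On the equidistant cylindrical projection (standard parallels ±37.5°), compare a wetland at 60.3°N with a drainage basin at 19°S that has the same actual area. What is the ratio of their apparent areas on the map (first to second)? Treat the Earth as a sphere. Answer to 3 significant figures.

1.91

In the equirectangular projection with standard parallel φ₀ = 37.5° (x = Rλ cos φ₀, y = Rφ), meridians are true-scale (h = 1) and the parallel scale is k = cos φ₀ / cos φ.
Areal scale at 60.3°: h·k = 1.000 × 1.601 = 1.601.
Areal scale at 19°: h·k = 1.000 × 0.8391 = 0.8391.
Ratio = 1.601/0.8391 ≈ 1.91.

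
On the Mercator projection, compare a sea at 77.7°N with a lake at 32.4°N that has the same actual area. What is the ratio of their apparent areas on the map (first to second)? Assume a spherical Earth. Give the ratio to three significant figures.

Mercator is conformal with k = sec φ, so areal scale = k² = sec²φ.
At 77.7°: sec²(77.7°) = 1/0.2130² = 22.04.
At 32.4°: sec²(32.4°) = 1/0.8443² = 1.403.
Ratio = 22.04/1.403 = cos²(32.4°)/cos²(77.7°) ≈ 15.7.

15.7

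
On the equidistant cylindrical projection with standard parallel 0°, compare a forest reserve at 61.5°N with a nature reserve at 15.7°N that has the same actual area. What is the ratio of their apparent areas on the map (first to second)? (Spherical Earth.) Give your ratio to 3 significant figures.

2.02

In the plate carrée (x = Rλ, y = Rφ), meridians are true-scale (h = 1) and parallels are stretched by k = sec φ.
Areal scale at 61.5°: h·k = 1.000 × 2.096 = 2.096.
Areal scale at 15.7°: h·k = 1.000 × 1.039 = 1.039.
Ratio = 2.096/1.039 ≈ 2.02.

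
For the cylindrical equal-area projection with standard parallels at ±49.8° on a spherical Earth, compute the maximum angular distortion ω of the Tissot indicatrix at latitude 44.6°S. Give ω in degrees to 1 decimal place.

Cylindrical equal-area (φ₀ = 49.8°): h = cos φ / cos 49.8° along meridians, k = cos 49.8° / cos φ along parallels; h·k = 1.
At 44.6°: h = 1.103, k = 0.9065; principal scales a = 1.103, b = 0.9065.
sin(ω/2) = (a − b)/(a + b) = 0.1966/2.010 = 0.09784, so ω = 2 arcsin(0.09784) ≈ 11.2°.

11.2°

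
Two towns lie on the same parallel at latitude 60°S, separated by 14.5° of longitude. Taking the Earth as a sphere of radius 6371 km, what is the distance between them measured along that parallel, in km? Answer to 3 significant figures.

806 km

Arc length along a parallel = R cos φ · Δλ (with Δλ in radians).
= 6371 × cos 60° × (14.5° × π/180) = 6371 × 0.5000 × 0.2531 ≈ 806 km.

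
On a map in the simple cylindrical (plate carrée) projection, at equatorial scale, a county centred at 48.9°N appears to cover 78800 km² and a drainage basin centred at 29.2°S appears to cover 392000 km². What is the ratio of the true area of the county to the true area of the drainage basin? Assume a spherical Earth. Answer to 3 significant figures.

0.151

Plate carrée has h = 1 and k = sec φ, giving areal scale sec φ; true area = (apparent area) · cos φ.
True area of county: 78800 × cos(48.9°) = 78800 × 0.6574 = 51800 km².
True area of drainage basin: 392000 × cos(29.2°) = 392000 × 0.8729 = 342200 km².
Ratio = 51800 / 342200 ≈ 0.151.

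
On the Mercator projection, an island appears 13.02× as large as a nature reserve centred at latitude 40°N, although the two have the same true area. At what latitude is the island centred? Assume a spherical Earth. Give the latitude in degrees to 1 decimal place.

77.7°

For equal true areas on Mercator, apparent areas scale as sec²φ, so the ratio is cos²φ₂ / cos²φ₁.
cos²φ₂ / cos²φ₁ = 13.02  ⇒  cos φ₁ = cos 40° / √13.02 = 0.7660/3.608 = 0.2123.
φ₁ = arccos(0.2123) ≈ 77.7°.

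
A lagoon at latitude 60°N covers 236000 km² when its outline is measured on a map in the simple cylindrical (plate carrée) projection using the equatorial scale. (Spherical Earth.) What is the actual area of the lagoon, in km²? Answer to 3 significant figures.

118000 km²

In the plate carrée (x = Rλ, y = Rφ), meridians are true-scale (h = 1) and parallels are stretched by k = sec φ.
Areal scale = h·k = 1 × sec φ; at 60°, h = 1.000, k = 2.000, so h·k = 2.000.
True area = apparent / (areal scale) = 236000 / 2.000 ≈ 118000 km².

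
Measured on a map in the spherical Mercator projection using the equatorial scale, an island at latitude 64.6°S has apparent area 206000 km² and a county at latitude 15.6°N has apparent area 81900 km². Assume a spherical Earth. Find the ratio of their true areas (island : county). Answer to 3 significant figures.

Since Mercator area scale is 1/cos²φ, the true area equals the apparent area multiplied by cos²φ.
True area of island: 206000 × cos²(64.6°) = 206000 × 0.1840 = 37900 km².
True area of county: 81900 × cos²(15.6°) = 81900 × 0.9277 = 75980 km².
Ratio = 37900 / 75980 ≈ 0.499.

0.499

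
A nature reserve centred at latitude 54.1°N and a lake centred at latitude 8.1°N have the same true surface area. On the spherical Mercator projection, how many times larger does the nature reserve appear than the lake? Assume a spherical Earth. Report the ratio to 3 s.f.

2.85

Mercator is conformal with k = sec φ, so areal scale = k² = sec²φ.
At 54.1°: sec²(54.1°) = 1/0.5864² = 2.908.
At 8.1°: sec²(8.1°) = 1/0.9900² = 1.020.
Ratio = 2.908/1.020 = cos²(8.1°)/cos²(54.1°) ≈ 2.85.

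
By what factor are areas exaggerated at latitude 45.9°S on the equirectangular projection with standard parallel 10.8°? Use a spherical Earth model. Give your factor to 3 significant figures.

1.41

The equidistant cylindrical projection with φ₀ = 10.8° has h = 1 (meridians true) and k = cos φ₀ / cos φ along parallels.
Areal scale = h·k = 1 × cos φ₀ / cos φ; at 45.9°, h = 1.000, k = 1.412, so h·k = 1.412.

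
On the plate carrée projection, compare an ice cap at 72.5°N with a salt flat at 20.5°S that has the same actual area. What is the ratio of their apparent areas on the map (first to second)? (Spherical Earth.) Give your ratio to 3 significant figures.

3.11

Plate carrée maps x = Rλ, y = Rφ. The meridian scale is h = 1 and the parallel scale is k = 1/cos φ = sec φ.
Areal scale at 72.5°: h·k = 1.000 × 3.326 = 3.326.
Areal scale at 20.5°: h·k = 1.000 × 1.068 = 1.068.
Ratio = 3.326/1.068 ≈ 3.11.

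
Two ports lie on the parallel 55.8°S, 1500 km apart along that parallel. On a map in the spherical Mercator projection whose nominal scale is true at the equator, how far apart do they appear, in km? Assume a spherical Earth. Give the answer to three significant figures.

For Mercator, h = k = sec φ (a conformal cylindrical projection has a single point scale, 1/cos φ).
Along the parallel, k = sec 55.8° = 1/0.5621 = 1.779.
Map distance = 1500 × 1.779 ≈ 2670 km.

2670 km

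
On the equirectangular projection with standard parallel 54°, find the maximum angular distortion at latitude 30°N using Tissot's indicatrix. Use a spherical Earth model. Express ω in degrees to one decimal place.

22.1°

In the equirectangular projection with standard parallel φ₀ = 54° (x = Rλ cos φ₀, y = Rφ), meridians are true-scale (h = 1) and the parallel scale is k = cos φ₀ / cos φ.
At 30°: h = 1.000, k = 0.6787; principal scales a = 1.000, b = 0.6787.
sin(ω/2) = (a − b)/(a + b) = 0.3213/1.679 = 0.1914, so ω = 2 arcsin(0.1914) ≈ 22.1°.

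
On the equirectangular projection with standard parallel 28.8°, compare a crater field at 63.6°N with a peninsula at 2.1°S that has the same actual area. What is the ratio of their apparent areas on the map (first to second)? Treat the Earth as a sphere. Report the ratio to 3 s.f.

2.25

In the equirectangular projection with standard parallel φ₀ = 28.8° (x = Rλ cos φ₀, y = Rφ), meridians are true-scale (h = 1) and the parallel scale is k = cos φ₀ / cos φ.
Areal scale at 63.6°: h·k = 1.000 × 1.971 = 1.971.
Areal scale at 2.1°: h·k = 1.000 × 0.8769 = 0.8769.
Ratio = 1.971/0.8769 ≈ 2.25.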